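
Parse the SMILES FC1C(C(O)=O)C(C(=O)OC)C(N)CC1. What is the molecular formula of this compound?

Walk through each heavy atom and fill implicit hydrogens from standard valence (C 4, N 3, O 2, S 2, halogen 1):
  atom 1: F (halogen, monovalent) → 0 H
  atom 2: C, bond orders sum to 3 (valence 4) → 1 H
  atom 3: C, bond orders sum to 3 (valence 4) → 1 H
  atom 4: C, bond orders sum to 4 (valence 4) → 0 H
  atom 5: O, bond orders sum to 1 (valence 2) → 1 H
  atom 6: O, bond orders sum to 2 (valence 2) → 0 H
  atom 7: C, bond orders sum to 3 (valence 4) → 1 H
  atom 8: C, bond orders sum to 4 (valence 4) → 0 H
  atom 9: O, bond orders sum to 2 (valence 2) → 0 H
  atom 10: O, bond orders sum to 2 (valence 2) → 0 H
  atom 11: C, bond orders sum to 1 (valence 4) → 3 H
  atom 12: C, bond orders sum to 3 (valence 4) → 1 H
  atom 13: N, bond orders sum to 1 (valence 3) → 2 H
  atom 14: C, bond orders sum to 2 (valence 4) → 2 H
  atom 15: C, bond orders sum to 2 (valence 4) → 2 H
Totals → C:9, H:14, F:1, N:1, O:4.

C9H14FNO4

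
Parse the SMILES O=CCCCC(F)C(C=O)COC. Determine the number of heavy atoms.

Every atom symbol written in the SMILES (organic subset) is one heavy atom; implicit H are not written.
Heavy atoms by element → C:9, F:1, O:3.
Total: 13.

13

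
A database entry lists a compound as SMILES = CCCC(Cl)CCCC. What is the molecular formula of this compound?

C8H17Cl

Walk through each heavy atom and fill implicit hydrogens from standard valence (C 4, N 3, O 2, S 2, halogen 1):
  atom 1: C, bond orders sum to 1 (valence 4) → 3 H
  atom 2: C, bond orders sum to 2 (valence 4) → 2 H
  atom 3: C, bond orders sum to 2 (valence 4) → 2 H
  atom 4: C, bond orders sum to 3 (valence 4) → 1 H
  atom 5: Cl (halogen, monovalent) → 0 H
  atom 6: C, bond orders sum to 2 (valence 4) → 2 H
  atom 7: C, bond orders sum to 2 (valence 4) → 2 H
  atom 8: C, bond orders sum to 2 (valence 4) → 2 H
  atom 9: C, bond orders sum to 1 (valence 4) → 3 H
Totals → C:8, H:17, Cl:1.
In Hill order: C8H17Cl.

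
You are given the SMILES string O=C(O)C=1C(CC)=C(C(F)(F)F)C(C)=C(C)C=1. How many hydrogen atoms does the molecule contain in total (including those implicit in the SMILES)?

Walk through each heavy atom and fill implicit hydrogens from standard valence (C 4, N 3, O 2, S 2, halogen 1):
  atom 1: O, bond orders sum to 2 (valence 2) → 0 H
  atom 2: C, bond orders sum to 4 (valence 4) → 0 H
  atom 3: O, bond orders sum to 1 (valence 2) → 1 H
  atom 4: C, bond orders sum to 4 (valence 4) → 0 H
  atom 5: C, bond orders sum to 4 (valence 4) → 0 H
  atom 6: C, bond orders sum to 2 (valence 4) → 2 H
  atom 7: C, bond orders sum to 1 (valence 4) → 3 H
  atom 8: C, bond orders sum to 4 (valence 4) → 0 H
  atom 9: C, bond orders sum to 4 (valence 4) → 0 H
  atom 10: F (halogen, monovalent) → 0 H
  atom 11: F (halogen, monovalent) → 0 H
  atom 12: F (halogen, monovalent) → 0 H
  atom 13: C, bond orders sum to 4 (valence 4) → 0 H
  atom 14: C, bond orders sum to 1 (valence 4) → 3 H
  atom 15: C, bond orders sum to 4 (valence 4) → 0 H
  atom 16: C, bond orders sum to 1 (valence 4) → 3 H
  atom 17: C, bond orders sum to 3 (valence 4) → 1 H
Total hydrogens: 13.

13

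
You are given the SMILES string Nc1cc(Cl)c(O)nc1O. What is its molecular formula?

C5H5ClN2O2

Walk through each heavy atom and fill implicit hydrogens from standard valence (C 4, N 3, O 2, S 2, halogen 1); for lowercase aromatic atoms, an aromatic c carries 1 H when it has two neighbours and 0 H with three, and aromatic n carries 0 H:
  atom 1: N, bond orders sum to 1 (valence 3) → 2 H
  atom 2: aromatic c, 3 neighbours → 0 H
  atom 3: aromatic c, 2 neighbours → 1 H
  atom 4: aromatic c, 3 neighbours → 0 H
  atom 5: Cl (halogen, monovalent) → 0 H
  atom 6: aromatic c, 3 neighbours → 0 H
  atom 7: O, bond orders sum to 1 (valence 2) → 1 H
  atom 8: aromatic n, 2 neighbours → 0 H
  atom 9: aromatic c, 3 neighbours → 0 H
  atom 10: O, bond orders sum to 1 (valence 2) → 1 H
Totals → C:5, H:5, Cl:1, N:2, O:2.
In Hill order: C5H5ClN2O2.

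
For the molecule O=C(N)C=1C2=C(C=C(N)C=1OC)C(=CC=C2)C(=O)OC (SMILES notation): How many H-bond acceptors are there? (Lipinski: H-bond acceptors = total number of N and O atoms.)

6

N atoms: 2; O atoms: 4.
Lipinski HBA = 2 + 4 = 6.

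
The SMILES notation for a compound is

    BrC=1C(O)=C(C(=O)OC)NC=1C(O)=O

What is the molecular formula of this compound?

Walk through each heavy atom and fill implicit hydrogens from standard valence (C 4, N 3, O 2, S 2, halogen 1):
  atom 1: Br (halogen, monovalent) → 0 H
  atom 2: C, bond orders sum to 4 (valence 4) → 0 H
  atom 3: C, bond orders sum to 4 (valence 4) → 0 H
  atom 4: O, bond orders sum to 1 (valence 2) → 1 H
  atom 5: C, bond orders sum to 4 (valence 4) → 0 H
  atom 6: C, bond orders sum to 4 (valence 4) → 0 H
  atom 7: O, bond orders sum to 2 (valence 2) → 0 H
  atom 8: O, bond orders sum to 2 (valence 2) → 0 H
  atom 9: C, bond orders sum to 1 (valence 4) → 3 H
  atom 10: N, bond orders sum to 2 (valence 3) → 1 H
  atom 11: C, bond orders sum to 4 (valence 4) → 0 H
  atom 12: C, bond orders sum to 4 (valence 4) → 0 H
  atom 13: O, bond orders sum to 1 (valence 2) → 1 H
  atom 14: O, bond orders sum to 2 (valence 2) → 0 H
Totals → C:7, H:6, Br:1, N:1, O:5.
In Hill order: C7H6BrNO5.

C7H6BrNO5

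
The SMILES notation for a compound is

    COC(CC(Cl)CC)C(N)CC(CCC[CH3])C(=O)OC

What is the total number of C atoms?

Count every carbon token in the SMILES (each C, including those in ring-closure positions and inside branches).
Carbon count: 15.

15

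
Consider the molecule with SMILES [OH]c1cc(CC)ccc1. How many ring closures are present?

In SMILES, each pair of matching ring-closure digits denotes one ring-closing bond; the number of such bonds equals the number of independent rings.
Ring-closure bonds here: 1.

1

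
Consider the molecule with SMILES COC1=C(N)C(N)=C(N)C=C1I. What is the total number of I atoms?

Scan the SMILES for I atoms (remember two-letter symbols like Cl and Br are single atoms).
Iodine count: 1.

1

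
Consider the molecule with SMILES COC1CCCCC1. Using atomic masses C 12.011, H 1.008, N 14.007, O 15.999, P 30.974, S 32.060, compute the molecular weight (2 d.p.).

114.19 g/mol

First, the molecular formula is C7H14O (counting implicit H from valence).
  C: 7 × 12.011 = 84.077
  H: 14 × 1.008 = 14.112
  O: 1 × 15.999 = 15.999
Sum: 7×12.011 + 14×1.008 + 1×15.999 = 114.188 → 114.19 g/mol.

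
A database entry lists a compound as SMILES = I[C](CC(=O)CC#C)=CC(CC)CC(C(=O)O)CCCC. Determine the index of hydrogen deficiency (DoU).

5

Degree of unsaturation = (number of rings) + (number of π bonds).
Ring closures in the SMILES: 0.
π bonds: 3 double bonds (each 1 DoU), 1 triple bond (each 2 DoU) → 5 DoU from unsaturation.
Total DoU = 0 + 5 = 5.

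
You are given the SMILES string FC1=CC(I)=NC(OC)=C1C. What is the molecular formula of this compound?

Walk through each heavy atom and fill implicit hydrogens from standard valence (C 4, N 3, O 2, S 2, halogen 1):
  atom 1: F (halogen, monovalent) → 0 H
  atom 2: C, bond orders sum to 4 (valence 4) → 0 H
  atom 3: C, bond orders sum to 3 (valence 4) → 1 H
  atom 4: C, bond orders sum to 4 (valence 4) → 0 H
  atom 5: I (halogen, monovalent) → 0 H
  atom 6: N, bond orders sum to 3 (valence 3) → 0 H
  atom 7: C, bond orders sum to 4 (valence 4) → 0 H
  atom 8: O, bond orders sum to 2 (valence 2) → 0 H
  atom 9: C, bond orders sum to 1 (valence 4) → 3 H
  atom 10: C, bond orders sum to 4 (valence 4) → 0 H
  atom 11: C, bond orders sum to 1 (valence 4) → 3 H
Totals → C:7, H:7, F:1, I:1, N:1, O:1.
In Hill order: C7H7FINO.

C7H7FINO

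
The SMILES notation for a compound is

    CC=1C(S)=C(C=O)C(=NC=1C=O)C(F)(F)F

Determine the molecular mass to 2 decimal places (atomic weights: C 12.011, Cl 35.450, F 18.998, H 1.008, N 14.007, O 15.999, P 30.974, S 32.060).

First, the molecular formula is C9H6F3NO2S (counting implicit H from valence).
  C: 9 × 12.011 = 108.099
  F: 3 × 18.998 = 56.994
  H: 6 × 1.008 = 6.048
  N: 1 × 14.007 = 14.007
  O: 2 × 15.999 = 31.998
  S: 1 × 32.060 = 32.060
Sum: 9×12.011 + 3×18.998 + 6×1.008 + 1×14.007 + 2×15.999 + 1×32.060 = 249.206 → 249.21 g/mol.

249.21 g/mol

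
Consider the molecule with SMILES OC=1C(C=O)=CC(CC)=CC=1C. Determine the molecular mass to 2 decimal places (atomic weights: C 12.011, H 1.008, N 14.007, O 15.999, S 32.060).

164.20 g/mol

First, the molecular formula is C10H12O2 (counting implicit H from valence).
  C: 10 × 12.011 = 120.110
  H: 12 × 1.008 = 12.096
  O: 2 × 15.999 = 31.998
Sum: 10×12.011 + 12×1.008 + 2×15.999 = 164.204 → 164.20 g/mol.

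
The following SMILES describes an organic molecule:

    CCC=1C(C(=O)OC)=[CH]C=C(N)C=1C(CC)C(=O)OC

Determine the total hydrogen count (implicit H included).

21

Walk through each heavy atom and fill implicit hydrogens from standard valence (C 4, N 3, O 2, S 2, halogen 1):
  atom 1: C, bond orders sum to 1 (valence 4) → 3 H
  atom 2: C, bond orders sum to 2 (valence 4) → 2 H
  atom 3: C, bond orders sum to 4 (valence 4) → 0 H
  atom 4: C, bond orders sum to 4 (valence 4) → 0 H
  atom 5: C, bond orders sum to 4 (valence 4) → 0 H
  atom 6: O, bond orders sum to 2 (valence 2) → 0 H
  atom 7: O, bond orders sum to 2 (valence 2) → 0 H
  atom 8: C, bond orders sum to 1 (valence 4) → 3 H
  atom 9: C with explicit H count 1
  atom 10: C, bond orders sum to 3 (valence 4) → 1 H
  atom 11: C, bond orders sum to 4 (valence 4) → 0 H
  atom 12: N, bond orders sum to 1 (valence 3) → 2 H
  atom 13: C, bond orders sum to 4 (valence 4) → 0 H
  atom 14: C, bond orders sum to 3 (valence 4) → 1 H
  atom 15: C, bond orders sum to 2 (valence 4) → 2 H
  atom 16: C, bond orders sum to 1 (valence 4) → 3 H
  atom 17: C, bond orders sum to 4 (valence 4) → 0 H
  atom 18: O, bond orders sum to 2 (valence 2) → 0 H
  atom 19: O, bond orders sum to 2 (valence 2) → 0 H
  atom 20: C, bond orders sum to 1 (valence 4) → 3 H
Total hydrogens: 21.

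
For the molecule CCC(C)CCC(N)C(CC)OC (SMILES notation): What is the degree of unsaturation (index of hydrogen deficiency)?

Molecular formula: C11H25NO.
DoU = (2C + 2 + N − H − X) / 2, where X is the halogen count and O/S are ignored.
    = (2·11 + 2 + 1 − 25 − 0) / 2 = 0 / 2 = 0.

0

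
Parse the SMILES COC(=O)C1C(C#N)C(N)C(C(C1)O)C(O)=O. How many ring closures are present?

1

In SMILES, each pair of matching ring-closure digits denotes one ring-closing bond; the number of such bonds equals the number of independent rings.
Ring-closure bonds here: 1.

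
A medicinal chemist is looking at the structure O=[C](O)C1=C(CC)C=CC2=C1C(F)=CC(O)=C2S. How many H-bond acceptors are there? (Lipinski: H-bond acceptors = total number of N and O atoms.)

3

N atoms: 0; O atoms: 3.
Lipinski HBA = 0 + 3 = 3.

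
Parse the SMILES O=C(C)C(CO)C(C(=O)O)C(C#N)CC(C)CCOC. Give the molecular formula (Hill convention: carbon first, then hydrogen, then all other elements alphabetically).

Walk through each heavy atom and fill implicit hydrogens from standard valence (C 4, N 3, O 2, S 2, halogen 1):
  atom 1: O, bond orders sum to 2 (valence 2) → 0 H
  atom 2: C, bond orders sum to 4 (valence 4) → 0 H
  atom 3: C, bond orders sum to 1 (valence 4) → 3 H
  atom 4: C, bond orders sum to 3 (valence 4) → 1 H
  atom 5: C, bond orders sum to 2 (valence 4) → 2 H
  atom 6: O, bond orders sum to 1 (valence 2) → 1 H
  atom 7: C, bond orders sum to 3 (valence 4) → 1 H
  atom 8: C, bond orders sum to 4 (valence 4) → 0 H
  atom 9: O, bond orders sum to 2 (valence 2) → 0 H
  atom 10: O, bond orders sum to 1 (valence 2) → 1 H
  atom 11: C, bond orders sum to 3 (valence 4) → 1 H
  atom 12: C, bond orders sum to 4 (valence 4) → 0 H
  atom 13: N, bond orders sum to 3 (valence 3) → 0 H
  atom 14: C, bond orders sum to 2 (valence 4) → 2 H
  atom 15: C, bond orders sum to 3 (valence 4) → 1 H
  atom 16: C, bond orders sum to 1 (valence 4) → 3 H
  atom 17: C, bond orders sum to 2 (valence 4) → 2 H
  atom 18: C, bond orders sum to 2 (valence 4) → 2 H
  atom 19: O, bond orders sum to 2 (valence 2) → 0 H
  atom 20: C, bond orders sum to 1 (valence 4) → 3 H
Totals → C:14, H:23, N:1, O:5.

C14H23NO5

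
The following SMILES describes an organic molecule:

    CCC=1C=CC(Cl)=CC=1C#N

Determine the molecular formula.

Walk through each heavy atom and fill implicit hydrogens from standard valence (C 4, N 3, O 2, S 2, halogen 1):
  atom 1: C, bond orders sum to 1 (valence 4) → 3 H
  atom 2: C, bond orders sum to 2 (valence 4) → 2 H
  atom 3: C, bond orders sum to 4 (valence 4) → 0 H
  atom 4: C, bond orders sum to 3 (valence 4) → 1 H
  atom 5: C, bond orders sum to 3 (valence 4) → 1 H
  atom 6: C, bond orders sum to 4 (valence 4) → 0 H
  atom 7: Cl (halogen, monovalent) → 0 H
  atom 8: C, bond orders sum to 3 (valence 4) → 1 H
  atom 9: C, bond orders sum to 4 (valence 4) → 0 H
  atom 10: C, bond orders sum to 4 (valence 4) → 0 H
  atom 11: N, bond orders sum to 3 (valence 3) → 0 H
Totals → C:9, H:8, Cl:1, N:1.
In Hill order: C9H8ClN.

C9H8ClN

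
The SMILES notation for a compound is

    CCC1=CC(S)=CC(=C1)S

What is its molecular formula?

C8H10S2

Walk through each heavy atom and fill implicit hydrogens from standard valence (C 4, N 3, O 2, S 2, halogen 1):
  atom 1: C, bond orders sum to 1 (valence 4) → 3 H
  atom 2: C, bond orders sum to 2 (valence 4) → 2 H
  atom 3: C, bond orders sum to 4 (valence 4) → 0 H
  atom 4: C, bond orders sum to 3 (valence 4) → 1 H
  atom 5: C, bond orders sum to 4 (valence 4) → 0 H
  atom 6: S, bond orders sum to 1 (valence 2) → 1 H
  atom 7: C, bond orders sum to 3 (valence 4) → 1 H
  atom 8: C, bond orders sum to 4 (valence 4) → 0 H
  atom 9: C, bond orders sum to 3 (valence 4) → 1 H
  atom 10: S, bond orders sum to 1 (valence 2) → 1 H
Totals → C:8, H:10, S:2.
In Hill order: C8H10S2.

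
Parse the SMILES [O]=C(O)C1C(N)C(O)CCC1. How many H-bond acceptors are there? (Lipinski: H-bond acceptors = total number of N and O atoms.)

N atoms: 1; O atoms: 3.
Lipinski HBA = 1 + 3 = 4.

4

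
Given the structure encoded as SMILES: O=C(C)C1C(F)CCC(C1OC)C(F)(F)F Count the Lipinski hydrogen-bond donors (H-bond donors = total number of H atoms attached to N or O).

0

Donors: find every N or O and count the H atoms it carries.
  atom 1 (O): bond orders sum to 2 → 0 H
  atom 11 (O): bond orders sum to 2 → 0 H
Lipinski HBD = 0.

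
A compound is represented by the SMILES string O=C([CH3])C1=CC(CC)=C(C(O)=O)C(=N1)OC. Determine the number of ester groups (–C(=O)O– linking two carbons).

Scan the SMILES for the ester motif — none present.
Groups that are present: 1 carboxylic acid, 1 ether, 1 ketone.

0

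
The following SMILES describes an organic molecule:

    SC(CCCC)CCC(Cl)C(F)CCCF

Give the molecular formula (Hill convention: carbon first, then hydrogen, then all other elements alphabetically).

Walk through each heavy atom and fill implicit hydrogens from standard valence (C 4, N 3, O 2, S 2, halogen 1):
  atom 1: S, bond orders sum to 1 (valence 2) → 1 H
  atom 2: C, bond orders sum to 3 (valence 4) → 1 H
  atom 3: C, bond orders sum to 2 (valence 4) → 2 H
  atom 4: C, bond orders sum to 2 (valence 4) → 2 H
  atom 5: C, bond orders sum to 2 (valence 4) → 2 H
  atom 6: C, bond orders sum to 1 (valence 4) → 3 H
  atom 7: C, bond orders sum to 2 (valence 4) → 2 H
  atom 8: C, bond orders sum to 2 (valence 4) → 2 H
  atom 9: C, bond orders sum to 3 (valence 4) → 1 H
  atom 10: Cl (halogen, monovalent) → 0 H
  atom 11: C, bond orders sum to 3 (valence 4) → 1 H
  atom 12: F (halogen, monovalent) → 0 H
  atom 13: C, bond orders sum to 2 (valence 4) → 2 H
  atom 14: C, bond orders sum to 2 (valence 4) → 2 H
  atom 15: C, bond orders sum to 2 (valence 4) → 2 H
  atom 16: F (halogen, monovalent) → 0 H
Totals → C:12, H:23, Cl:1, F:2, S:1.
In Hill order: C12H23ClF2S.

C12H23ClF2S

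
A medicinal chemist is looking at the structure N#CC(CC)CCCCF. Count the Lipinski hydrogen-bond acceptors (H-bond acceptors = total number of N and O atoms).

N atoms: 1; O atoms: 0.
Lipinski HBA = 1 + 0 = 1.

1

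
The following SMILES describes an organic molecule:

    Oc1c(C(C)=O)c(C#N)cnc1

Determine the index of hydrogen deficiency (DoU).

Molecular formula: C8H6N2O2.
DoU = (2C + 2 + N − H − X) / 2, where X is the halogen count and O/S are ignored.
    = (2·8 + 2 + 2 − 6 − 0) / 2 = 14 / 2 = 7.

7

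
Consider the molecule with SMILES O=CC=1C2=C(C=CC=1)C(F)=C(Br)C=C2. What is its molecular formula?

C11H6BrFO

Walk through each heavy atom and fill implicit hydrogens from standard valence (C 4, N 3, O 2, S 2, halogen 1):
  atom 1: O, bond orders sum to 2 (valence 2) → 0 H
  atom 2: C, bond orders sum to 3 (valence 4) → 1 H
  atom 3: C, bond orders sum to 4 (valence 4) → 0 H
  atom 4: C, bond orders sum to 4 (valence 4) → 0 H
  atom 5: C, bond orders sum to 4 (valence 4) → 0 H
  atom 6: C, bond orders sum to 3 (valence 4) → 1 H
  atom 7: C, bond orders sum to 3 (valence 4) → 1 H
  atom 8: C, bond orders sum to 3 (valence 4) → 1 H
  atom 9: C, bond orders sum to 4 (valence 4) → 0 H
  atom 10: F (halogen, monovalent) → 0 H
  atom 11: C, bond orders sum to 4 (valence 4) → 0 H
  atom 12: Br (halogen, monovalent) → 0 H
  atom 13: C, bond orders sum to 3 (valence 4) → 1 H
  atom 14: C, bond orders sum to 3 (valence 4) → 1 H
Totals → C:11, H:6, Br:1, F:1, O:1.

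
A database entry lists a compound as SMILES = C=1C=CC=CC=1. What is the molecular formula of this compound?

Walk through each heavy atom and fill implicit hydrogens from standard valence (C 4, N 3, O 2, S 2, halogen 1):
  atom 1: C, bond orders sum to 3 (valence 4) → 1 H
  atom 2: C, bond orders sum to 3 (valence 4) → 1 H
  atom 3: C, bond orders sum to 3 (valence 4) → 1 H
  atom 4: C, bond orders sum to 3 (valence 4) → 1 H
  atom 5: C, bond orders sum to 3 (valence 4) → 1 H
  atom 6: C, bond orders sum to 3 (valence 4) → 1 H
Totals → C:6, H:6.
In Hill order: C6H6.

C6H6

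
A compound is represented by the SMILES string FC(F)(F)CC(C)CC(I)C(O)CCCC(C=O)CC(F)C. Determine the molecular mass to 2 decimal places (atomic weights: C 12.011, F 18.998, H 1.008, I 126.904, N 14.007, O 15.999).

First, the molecular formula is C15H25F4IO2 (counting implicit H from valence).
  C: 15 × 12.011 = 180.165
  F: 4 × 18.998 = 75.992
  H: 25 × 1.008 = 25.200
  I: 1 × 126.904 = 126.904
  O: 2 × 15.999 = 31.998
Sum: 15×12.011 + 4×18.998 + 25×1.008 + 1×126.904 + 2×15.999 = 440.259 → 440.26 g/mol.

440.26 g/mol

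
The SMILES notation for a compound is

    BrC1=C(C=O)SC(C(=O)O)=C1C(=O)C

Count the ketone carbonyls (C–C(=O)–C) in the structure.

1

The ketone motif appears at heavy-atom position 12 in the SMILES.
Other groups present: 1 aldehyde, 1 carboxylic acid.
Ketone count: 1.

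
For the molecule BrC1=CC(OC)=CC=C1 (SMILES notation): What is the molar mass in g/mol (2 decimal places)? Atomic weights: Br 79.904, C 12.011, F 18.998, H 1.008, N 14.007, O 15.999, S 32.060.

187.04 g/mol

First, the molecular formula is C7H7BrO (counting implicit H from valence).
  Br: 1 × 79.904 = 79.904
  C: 7 × 12.011 = 84.077
  H: 7 × 1.008 = 7.056
  O: 1 × 15.999 = 15.999
Sum: 1×79.904 + 7×12.011 + 7×1.008 + 1×15.999 = 187.036 → 187.04 g/mol.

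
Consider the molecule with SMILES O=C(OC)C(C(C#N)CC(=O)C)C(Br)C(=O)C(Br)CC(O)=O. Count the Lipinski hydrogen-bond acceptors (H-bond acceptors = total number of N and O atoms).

N atoms: 1; O atoms: 6.
Lipinski HBA = 1 + 6 = 7.

7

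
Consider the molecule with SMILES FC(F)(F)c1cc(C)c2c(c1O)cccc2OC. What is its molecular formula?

C13H11F3O2

Walk through each heavy atom and fill implicit hydrogens from standard valence (C 4, N 3, O 2, S 2, halogen 1); for lowercase aromatic atoms, an aromatic c carries 1 H when it has two neighbours and 0 H with three, and aromatic n carries 0 H:
  atom 1: F (halogen, monovalent) → 0 H
  atom 2: C, bond orders sum to 4 (valence 4) → 0 H
  atom 3: F (halogen, monovalent) → 0 H
  atom 4: F (halogen, monovalent) → 0 H
  atom 5: aromatic c, 3 neighbours → 0 H
  atom 6: aromatic c, 2 neighbours → 1 H
  atom 7: aromatic c, 3 neighbours → 0 H
  atom 8: C, bond orders sum to 1 (valence 4) → 3 H
  atom 9: aromatic c, 3 neighbours → 0 H
  atom 10: aromatic c, 3 neighbours → 0 H
  atom 11: aromatic c, 3 neighbours → 0 H
  atom 12: O, bond orders sum to 1 (valence 2) → 1 H
  atom 13: aromatic c, 2 neighbours → 1 H
  atom 14: aromatic c, 2 neighbours → 1 H
  atom 15: aromatic c, 2 neighbours → 1 H
  atom 16: aromatic c, 3 neighbours → 0 H
  atom 17: O, bond orders sum to 2 (valence 2) → 0 H
  atom 18: C, bond orders sum to 1 (valence 4) → 3 H
Totals → C:13, H:11, F:3, O:2.
In Hill order: C13H11F3O2.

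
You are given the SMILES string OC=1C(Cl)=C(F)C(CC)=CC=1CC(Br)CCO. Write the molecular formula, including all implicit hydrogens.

C12H15BrClFO2

Walk through each heavy atom and fill implicit hydrogens from standard valence (C 4, N 3, O 2, S 2, halogen 1):
  atom 1: O, bond orders sum to 1 (valence 2) → 1 H
  atom 2: C, bond orders sum to 4 (valence 4) → 0 H
  atom 3: C, bond orders sum to 4 (valence 4) → 0 H
  atom 4: Cl (halogen, monovalent) → 0 H
  atom 5: C, bond orders sum to 4 (valence 4) → 0 H
  atom 6: F (halogen, monovalent) → 0 H
  atom 7: C, bond orders sum to 4 (valence 4) → 0 H
  atom 8: C, bond orders sum to 2 (valence 4) → 2 H
  atom 9: C, bond orders sum to 1 (valence 4) → 3 H
  atom 10: C, bond orders sum to 3 (valence 4) → 1 H
  atom 11: C, bond orders sum to 4 (valence 4) → 0 H
  atom 12: C, bond orders sum to 2 (valence 4) → 2 H
  atom 13: C, bond orders sum to 3 (valence 4) → 1 H
  atom 14: Br (halogen, monovalent) → 0 H
  atom 15: C, bond orders sum to 2 (valence 4) → 2 H
  atom 16: C, bond orders sum to 2 (valence 4) → 2 H
  atom 17: O, bond orders sum to 1 (valence 2) → 1 H
Totals → C:12, H:15, Br:1, Cl:1, F:1, O:2.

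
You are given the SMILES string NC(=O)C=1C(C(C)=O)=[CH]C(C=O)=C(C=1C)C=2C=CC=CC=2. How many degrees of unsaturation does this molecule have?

11

Molecular formula: C17H15NO3.
DoU = (2C + 2 + N − H − X) / 2, where X is the halogen count and O/S are ignored.
    = (2·17 + 2 + 1 − 15 − 0) / 2 = 22 / 2 = 11.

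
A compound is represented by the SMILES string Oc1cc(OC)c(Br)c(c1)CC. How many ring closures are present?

1

In SMILES, each pair of matching ring-closure digits denotes one ring-closing bond; the number of such bonds equals the number of independent rings.
Ring-closure bonds here: 1.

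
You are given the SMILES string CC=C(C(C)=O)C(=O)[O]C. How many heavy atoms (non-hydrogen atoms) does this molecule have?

10

Every atom symbol written in the SMILES (organic subset) is one heavy atom; implicit H are not written.
Heavy atoms by element → C:7, O:3.
Total: 10.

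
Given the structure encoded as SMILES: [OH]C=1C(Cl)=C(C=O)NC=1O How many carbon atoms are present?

5

Count every carbon token in the SMILES (each C, including those in ring-closure positions and inside branches).
Carbon count: 5.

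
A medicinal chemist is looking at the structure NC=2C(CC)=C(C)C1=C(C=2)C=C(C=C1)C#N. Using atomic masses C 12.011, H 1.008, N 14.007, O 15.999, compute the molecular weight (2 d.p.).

First, the molecular formula is C14H14N2 (counting implicit H from valence).
  C: 14 × 12.011 = 168.154
  H: 14 × 1.008 = 14.112
  N: 2 × 14.007 = 28.014
Sum: 14×12.011 + 14×1.008 + 2×14.007 = 210.280 → 210.28 g/mol.

210.28 g/mol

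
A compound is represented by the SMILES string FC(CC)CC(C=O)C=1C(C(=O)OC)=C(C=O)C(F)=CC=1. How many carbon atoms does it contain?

15

Count every carbon token in the SMILES (each C, including those in ring-closure positions and inside branches).
Carbon count: 15.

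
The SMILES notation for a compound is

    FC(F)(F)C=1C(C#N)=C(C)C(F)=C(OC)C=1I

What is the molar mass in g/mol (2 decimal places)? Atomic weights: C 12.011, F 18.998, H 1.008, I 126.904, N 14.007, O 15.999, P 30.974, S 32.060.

First, the molecular formula is C10H6F4INO (counting implicit H from valence).
  C: 10 × 12.011 = 120.110
  F: 4 × 18.998 = 75.992
  H: 6 × 1.008 = 6.048
  I: 1 × 126.904 = 126.904
  N: 1 × 14.007 = 14.007
  O: 1 × 15.999 = 15.999
Sum: 10×12.011 + 4×18.998 + 6×1.008 + 1×126.904 + 1×14.007 + 1×15.999 = 359.060 → 359.06 g/mol.

359.06 g/mol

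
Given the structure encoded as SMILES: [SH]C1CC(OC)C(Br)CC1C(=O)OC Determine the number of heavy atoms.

Every atom symbol written in the SMILES (organic subset) is one heavy atom; implicit H are not written.
Heavy atoms by element → Br:1, C:9, O:3, S:1.
Total: 14.

14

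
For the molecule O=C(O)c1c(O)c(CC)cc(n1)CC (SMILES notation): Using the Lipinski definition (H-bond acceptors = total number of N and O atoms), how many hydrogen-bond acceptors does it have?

N atoms: 1; O atoms: 3.
Lipinski HBA = 1 + 3 = 4.

4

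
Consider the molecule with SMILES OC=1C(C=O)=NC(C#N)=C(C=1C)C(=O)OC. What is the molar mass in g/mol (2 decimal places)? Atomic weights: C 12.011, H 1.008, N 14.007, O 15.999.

First, the molecular formula is C10H8N2O4 (counting implicit H from valence).
  C: 10 × 12.011 = 120.110
  H: 8 × 1.008 = 8.064
  N: 2 × 14.007 = 28.014
  O: 4 × 15.999 = 63.996
Sum: 10×12.011 + 8×1.008 + 2×14.007 + 4×15.999 = 220.184 → 220.18 g/mol.

220.18 g/mol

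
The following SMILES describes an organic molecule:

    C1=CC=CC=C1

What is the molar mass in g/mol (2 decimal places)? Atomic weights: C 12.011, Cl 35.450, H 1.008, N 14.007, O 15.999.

78.11 g/mol

First, the molecular formula is C6H6 (counting implicit H from valence).
  C: 6 × 12.011 = 72.066
  H: 6 × 1.008 = 6.048
Sum: 6×12.011 + 6×1.008 = 78.114 → 78.11 g/mol.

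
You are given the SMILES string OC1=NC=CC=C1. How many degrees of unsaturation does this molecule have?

4

Molecular formula: C5H5NO.
DoU = (2C + 2 + N − H − X) / 2, where X is the halogen count and O/S are ignored.
    = (2·5 + 2 + 1 − 5 − 0) / 2 = 8 / 2 = 4.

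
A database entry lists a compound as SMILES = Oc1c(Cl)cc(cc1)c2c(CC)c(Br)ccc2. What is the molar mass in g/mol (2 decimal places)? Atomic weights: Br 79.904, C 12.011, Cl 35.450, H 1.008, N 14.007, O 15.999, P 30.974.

311.60 g/mol

First, the molecular formula is C14H12BrClO (counting implicit H from valence).
  Br: 1 × 79.904 = 79.904
  C: 14 × 12.011 = 168.154
  Cl: 1 × 35.450 = 35.450
  H: 12 × 1.008 = 12.096
  O: 1 × 15.999 = 15.999
Sum: 1×79.904 + 14×12.011 + 1×35.450 + 12×1.008 + 1×15.999 = 311.603 → 311.60 g/mol.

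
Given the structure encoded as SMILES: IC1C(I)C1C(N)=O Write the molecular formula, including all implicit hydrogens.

C4H5I2NO

Walk through each heavy atom and fill implicit hydrogens from standard valence (C 4, N 3, O 2, S 2, halogen 1):
  atom 1: I (halogen, monovalent) → 0 H
  atom 2: C, bond orders sum to 3 (valence 4) → 1 H
  atom 3: C, bond orders sum to 3 (valence 4) → 1 H
  atom 4: I (halogen, monovalent) → 0 H
  atom 5: C, bond orders sum to 3 (valence 4) → 1 H
  atom 6: C, bond orders sum to 4 (valence 4) → 0 H
  atom 7: N, bond orders sum to 1 (valence 3) → 2 H
  atom 8: O, bond orders sum to 2 (valence 2) → 0 H
Totals → C:4, H:5, I:2, N:1, O:1.
In Hill order: C4H5I2NO.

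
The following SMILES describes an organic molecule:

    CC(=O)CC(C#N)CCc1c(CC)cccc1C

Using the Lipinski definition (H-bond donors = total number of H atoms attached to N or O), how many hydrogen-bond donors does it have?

0

Donors: find every N or O and count the H atoms it carries.
  atom 3 (O): bond orders sum to 2 → 0 H
  atom 7 (N): bond orders sum to 3 → 0 H
Lipinski HBD = 0.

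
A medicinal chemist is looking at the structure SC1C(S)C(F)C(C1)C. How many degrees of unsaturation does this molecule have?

Molecular formula: C6H11FS2.
DoU = (2C + 2 + N − H − X) / 2, where X is the halogen count and O/S are ignored.
    = (2·6 + 2 + 0 − 11 − 1) / 2 = 2 / 2 = 1.

1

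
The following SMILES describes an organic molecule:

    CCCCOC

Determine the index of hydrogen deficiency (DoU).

Degree of unsaturation = (number of rings) + (number of π bonds).
Ring closures in the SMILES: 0.
π bonds: none → 0 DoU from unsaturation.
Total DoU = 0 + 0 = 0.

0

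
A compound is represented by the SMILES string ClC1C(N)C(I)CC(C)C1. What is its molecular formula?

Walk through each heavy atom and fill implicit hydrogens from standard valence (C 4, N 3, O 2, S 2, halogen 1):
  atom 1: Cl (halogen, monovalent) → 0 H
  atom 2: C, bond orders sum to 3 (valence 4) → 1 H
  atom 3: C, bond orders sum to 3 (valence 4) → 1 H
  atom 4: N, bond orders sum to 1 (valence 3) → 2 H
  atom 5: C, bond orders sum to 3 (valence 4) → 1 H
  atom 6: I (halogen, monovalent) → 0 H
  atom 7: C, bond orders sum to 2 (valence 4) → 2 H
  atom 8: C, bond orders sum to 3 (valence 4) → 1 H
  atom 9: C, bond orders sum to 1 (valence 4) → 3 H
  atom 10: C, bond orders sum to 2 (valence 4) → 2 H
Totals → C:7, H:13, Cl:1, I:1, N:1.
In Hill order: C7H13ClIN.

C7H13ClIN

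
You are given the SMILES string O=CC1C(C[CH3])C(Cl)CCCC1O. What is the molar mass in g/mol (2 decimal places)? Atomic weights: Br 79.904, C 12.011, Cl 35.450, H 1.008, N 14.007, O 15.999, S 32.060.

First, the molecular formula is C10H17ClO2 (counting implicit H from valence).
  C: 10 × 12.011 = 120.110
  Cl: 1 × 35.450 = 35.450
  H: 17 × 1.008 = 17.136
  O: 2 × 15.999 = 31.998
Sum: 10×12.011 + 1×35.450 + 17×1.008 + 2×15.999 = 204.694 → 204.69 g/mol.

204.69 g/mol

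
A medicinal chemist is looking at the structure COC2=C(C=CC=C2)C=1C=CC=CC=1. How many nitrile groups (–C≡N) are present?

0

Scan the SMILES for the nitrile motif — none present.
Groups that are present: 1 ether.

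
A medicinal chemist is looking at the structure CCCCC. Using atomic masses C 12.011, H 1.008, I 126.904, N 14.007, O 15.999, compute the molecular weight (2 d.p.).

First, the molecular formula is C5H12 (counting implicit H from valence).
  C: 5 × 12.011 = 60.055
  H: 12 × 1.008 = 12.096
Sum: 5×12.011 + 12×1.008 = 72.151 → 72.15 g/mol.

72.15 g/mol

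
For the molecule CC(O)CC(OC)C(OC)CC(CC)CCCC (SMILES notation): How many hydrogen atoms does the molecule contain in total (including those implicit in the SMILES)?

Walk through each heavy atom and fill implicit hydrogens from standard valence (C 4, N 3, O 2, S 2, halogen 1):
  atom 1: C, bond orders sum to 1 (valence 4) → 3 H
  atom 2: C, bond orders sum to 3 (valence 4) → 1 H
  atom 3: O, bond orders sum to 1 (valence 2) → 1 H
  atom 4: C, bond orders sum to 2 (valence 4) → 2 H
  atom 5: C, bond orders sum to 3 (valence 4) → 1 H
  atom 6: O, bond orders sum to 2 (valence 2) → 0 H
  atom 7: C, bond orders sum to 1 (valence 4) → 3 H
  atom 8: C, bond orders sum to 3 (valence 4) → 1 H
  atom 9: O, bond orders sum to 2 (valence 2) → 0 H
  atom 10: C, bond orders sum to 1 (valence 4) → 3 H
  atom 11: C, bond orders sum to 2 (valence 4) → 2 H
  atom 12: C, bond orders sum to 3 (valence 4) → 1 H
  atom 13: C, bond orders sum to 2 (valence 4) → 2 H
  atom 14: C, bond orders sum to 1 (valence 4) → 3 H
  atom 15: C, bond orders sum to 2 (valence 4) → 2 H
  atom 16: C, bond orders sum to 2 (valence 4) → 2 H
  atom 17: C, bond orders sum to 2 (valence 4) → 2 H
  atom 18: C, bond orders sum to 1 (valence 4) → 3 H
Total hydrogens: 32.

32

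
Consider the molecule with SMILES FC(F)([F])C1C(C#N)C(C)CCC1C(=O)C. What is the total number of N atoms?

Scan the SMILES for N atoms (remember two-letter symbols like Cl and Br are single atoms).
Nitrogen count: 1.

1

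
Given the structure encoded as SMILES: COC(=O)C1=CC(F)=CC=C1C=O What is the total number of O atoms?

3

Scan the SMILES for O atoms (remember two-letter symbols like Cl and Br are single atoms).
Oxygen count: 3.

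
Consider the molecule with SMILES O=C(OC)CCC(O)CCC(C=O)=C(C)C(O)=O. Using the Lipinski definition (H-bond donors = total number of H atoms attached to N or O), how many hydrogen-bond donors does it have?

2

Donors: find every N or O and count the H atoms it carries.
  atom 1 (O): bond orders sum to 2 → 0 H
  atom 3 (O): bond orders sum to 2 → 0 H
  atom 8 (O): bond orders sum to 1 → 1 H
  atom 13 (O): bond orders sum to 2 → 0 H
  atom 17 (O): bond orders sum to 1 → 1 H
  atom 18 (O): bond orders sum to 2 → 0 H
Lipinski HBD = 2.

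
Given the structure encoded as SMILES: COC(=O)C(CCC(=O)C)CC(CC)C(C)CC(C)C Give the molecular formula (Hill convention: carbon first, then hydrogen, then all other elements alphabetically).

C17H32O3

Walk through each heavy atom and fill implicit hydrogens from standard valence (C 4, N 3, O 2, S 2, halogen 1):
  atom 1: C, bond orders sum to 1 (valence 4) → 3 H
  atom 2: O, bond orders sum to 2 (valence 2) → 0 H
  atom 3: C, bond orders sum to 4 (valence 4) → 0 H
  atom 4: O, bond orders sum to 2 (valence 2) → 0 H
  atom 5: C, bond orders sum to 3 (valence 4) → 1 H
  atom 6: C, bond orders sum to 2 (valence 4) → 2 H
  atom 7: C, bond orders sum to 2 (valence 4) → 2 H
  atom 8: C, bond orders sum to 4 (valence 4) → 0 H
  atom 9: O, bond orders sum to 2 (valence 2) → 0 H
  atom 10: C, bond orders sum to 1 (valence 4) → 3 H
  atom 11: C, bond orders sum to 2 (valence 4) → 2 H
  atom 12: C, bond orders sum to 3 (valence 4) → 1 H
  atom 13: C, bond orders sum to 2 (valence 4) → 2 H
  atom 14: C, bond orders sum to 1 (valence 4) → 3 H
  atom 15: C, bond orders sum to 3 (valence 4) → 1 H
  atom 16: C, bond orders sum to 1 (valence 4) → 3 H
  atom 17: C, bond orders sum to 2 (valence 4) → 2 H
  atom 18: C, bond orders sum to 3 (valence 4) → 1 H
  atom 19: C, bond orders sum to 1 (valence 4) → 3 H
  atom 20: C, bond orders sum to 1 (valence 4) → 3 H
Totals → C:17, H:32, O:3.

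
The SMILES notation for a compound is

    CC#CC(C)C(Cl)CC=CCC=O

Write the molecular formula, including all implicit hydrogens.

C11H15ClO

Walk through each heavy atom and fill implicit hydrogens from standard valence (C 4, N 3, O 2, S 2, halogen 1):
  atom 1: C, bond orders sum to 1 (valence 4) → 3 H
  atom 2: C, bond orders sum to 4 (valence 4) → 0 H
  atom 3: C, bond orders sum to 4 (valence 4) → 0 H
  atom 4: C, bond orders sum to 3 (valence 4) → 1 H
  atom 5: C, bond orders sum to 1 (valence 4) → 3 H
  atom 6: C, bond orders sum to 3 (valence 4) → 1 H
  atom 7: Cl (halogen, monovalent) → 0 H
  atom 8: C, bond orders sum to 2 (valence 4) → 2 H
  atom 9: C, bond orders sum to 3 (valence 4) → 1 H
  atom 10: C, bond orders sum to 3 (valence 4) → 1 H
  atom 11: C, bond orders sum to 2 (valence 4) → 2 H
  atom 12: C, bond orders sum to 3 (valence 4) → 1 H
  atom 13: O, bond orders sum to 2 (valence 2) → 0 H
Totals → C:11, H:15, Cl:1, O:1.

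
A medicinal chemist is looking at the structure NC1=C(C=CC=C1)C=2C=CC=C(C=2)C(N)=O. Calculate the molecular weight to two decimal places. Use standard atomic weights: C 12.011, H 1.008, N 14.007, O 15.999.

212.25 g/mol

First, the molecular formula is C13H12N2O (counting implicit H from valence).
  C: 13 × 12.011 = 156.143
  H: 12 × 1.008 = 12.096
  N: 2 × 14.007 = 28.014
  O: 1 × 15.999 = 15.999
Sum: 13×12.011 + 12×1.008 + 2×14.007 + 1×15.999 = 212.252 → 212.25 g/mol.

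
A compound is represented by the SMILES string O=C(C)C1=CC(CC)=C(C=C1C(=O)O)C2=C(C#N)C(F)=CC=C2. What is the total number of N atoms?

Scan the SMILES for N atoms (remember two-letter symbols like Cl and Br are single atoms).
Nitrogen count: 1.

1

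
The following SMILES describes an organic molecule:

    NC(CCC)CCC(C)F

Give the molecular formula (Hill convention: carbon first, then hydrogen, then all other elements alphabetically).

Walk through each heavy atom and fill implicit hydrogens from standard valence (C 4, N 3, O 2, S 2, halogen 1):
  atom 1: N, bond orders sum to 1 (valence 3) → 2 H
  atom 2: C, bond orders sum to 3 (valence 4) → 1 H
  atom 3: C, bond orders sum to 2 (valence 4) → 2 H
  atom 4: C, bond orders sum to 2 (valence 4) → 2 H
  atom 5: C, bond orders sum to 1 (valence 4) → 3 H
  atom 6: C, bond orders sum to 2 (valence 4) → 2 H
  atom 7: C, bond orders sum to 2 (valence 4) → 2 H
  atom 8: C, bond orders sum to 3 (valence 4) → 1 H
  atom 9: C, bond orders sum to 1 (valence 4) → 3 H
  atom 10: F (halogen, monovalent) → 0 H
Totals → C:8, H:18, F:1, N:1.

C8H18FN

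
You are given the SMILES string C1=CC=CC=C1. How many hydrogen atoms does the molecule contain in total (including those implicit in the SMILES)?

6

Walk through each heavy atom and fill implicit hydrogens from standard valence (C 4, N 3, O 2, S 2, halogen 1):
  atom 1: C, bond orders sum to 3 (valence 4) → 1 H
  atom 2: C, bond orders sum to 3 (valence 4) → 1 H
  atom 3: C, bond orders sum to 3 (valence 4) → 1 H
  atom 4: C, bond orders sum to 3 (valence 4) → 1 H
  atom 5: C, bond orders sum to 3 (valence 4) → 1 H
  atom 6: C, bond orders sum to 3 (valence 4) → 1 H
Total hydrogens: 6.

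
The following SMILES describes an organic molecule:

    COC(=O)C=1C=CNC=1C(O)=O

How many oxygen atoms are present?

Scan the SMILES for O atoms (remember two-letter symbols like Cl and Br are single atoms).
Oxygen count: 4.

4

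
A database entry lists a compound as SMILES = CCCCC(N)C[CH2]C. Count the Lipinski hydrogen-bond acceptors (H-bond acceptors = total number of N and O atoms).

N atoms: 1; O atoms: 0.
Lipinski HBA = 1 + 0 = 1.

1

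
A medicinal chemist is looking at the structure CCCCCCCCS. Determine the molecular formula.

Walk through each heavy atom and fill implicit hydrogens from standard valence (C 4, N 3, O 2, S 2, halogen 1):
  atom 1: C, bond orders sum to 1 (valence 4) → 3 H
  atom 2: C, bond orders sum to 2 (valence 4) → 2 H
  atom 3: C, bond orders sum to 2 (valence 4) → 2 H
  atom 4: C, bond orders sum to 2 (valence 4) → 2 H
  atom 5: C, bond orders sum to 2 (valence 4) → 2 H
  atom 6: C, bond orders sum to 2 (valence 4) → 2 H
  atom 7: C, bond orders sum to 2 (valence 4) → 2 H
  atom 8: C, bond orders sum to 2 (valence 4) → 2 H
  atom 9: S, bond orders sum to 1 (valence 2) → 1 H
Totals → C:8, H:18, S:1.
In Hill order: C8H18S.

C8H18S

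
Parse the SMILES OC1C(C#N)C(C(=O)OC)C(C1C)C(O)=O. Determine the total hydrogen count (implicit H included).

13

Walk through each heavy atom and fill implicit hydrogens from standard valence (C 4, N 3, O 2, S 2, halogen 1):
  atom 1: O, bond orders sum to 1 (valence 2) → 1 H
  atom 2: C, bond orders sum to 3 (valence 4) → 1 H
  atom 3: C, bond orders sum to 3 (valence 4) → 1 H
  atom 4: C, bond orders sum to 4 (valence 4) → 0 H
  atom 5: N, bond orders sum to 3 (valence 3) → 0 H
  atom 6: C, bond orders sum to 3 (valence 4) → 1 H
  atom 7: C, bond orders sum to 4 (valence 4) → 0 H
  atom 8: O, bond orders sum to 2 (valence 2) → 0 H
  atom 9: O, bond orders sum to 2 (valence 2) → 0 H
  atom 10: C, bond orders sum to 1 (valence 4) → 3 H
  atom 11: C, bond orders sum to 3 (valence 4) → 1 H
  atom 12: C, bond orders sum to 3 (valence 4) → 1 H
  atom 13: C, bond orders sum to 1 (valence 4) → 3 H
  atom 14: C, bond orders sum to 4 (valence 4) → 0 H
  atom 15: O, bond orders sum to 1 (valence 2) → 1 H
  atom 16: O, bond orders sum to 2 (valence 2) → 0 H
Total hydrogens: 13.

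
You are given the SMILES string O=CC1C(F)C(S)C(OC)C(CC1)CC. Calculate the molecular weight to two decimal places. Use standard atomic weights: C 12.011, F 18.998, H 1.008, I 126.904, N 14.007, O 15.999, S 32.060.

234.33 g/mol

First, the molecular formula is C11H19FO2S (counting implicit H from valence).
  C: 11 × 12.011 = 132.121
  F: 1 × 18.998 = 18.998
  H: 19 × 1.008 = 19.152
  O: 2 × 15.999 = 31.998
  S: 1 × 32.060 = 32.060
Sum: 11×12.011 + 1×18.998 + 19×1.008 + 2×15.999 + 1×32.060 = 234.329 → 234.33 g/mol.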